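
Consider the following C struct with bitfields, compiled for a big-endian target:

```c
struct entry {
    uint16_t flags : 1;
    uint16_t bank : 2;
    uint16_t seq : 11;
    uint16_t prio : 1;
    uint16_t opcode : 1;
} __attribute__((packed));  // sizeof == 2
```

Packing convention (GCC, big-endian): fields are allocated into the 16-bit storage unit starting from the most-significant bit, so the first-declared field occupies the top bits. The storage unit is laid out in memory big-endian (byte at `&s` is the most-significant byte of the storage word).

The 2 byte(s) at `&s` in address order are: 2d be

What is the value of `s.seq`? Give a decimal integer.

879

[0]=0x2d [1]=0xbe (big-endian) → word 0x2dbe
flags [15+:1] = (word>>15) & 0x1 = 0
bank [13+:2] = (word>>13) & 0x3 = 1
seq [2+:11] = (word>>2) & 0x7ff = 879  ←
prio [1+:1] = (word>>1) & 0x1 = 1
opcode [0+:1] = (word>>0) & 0x1 = 0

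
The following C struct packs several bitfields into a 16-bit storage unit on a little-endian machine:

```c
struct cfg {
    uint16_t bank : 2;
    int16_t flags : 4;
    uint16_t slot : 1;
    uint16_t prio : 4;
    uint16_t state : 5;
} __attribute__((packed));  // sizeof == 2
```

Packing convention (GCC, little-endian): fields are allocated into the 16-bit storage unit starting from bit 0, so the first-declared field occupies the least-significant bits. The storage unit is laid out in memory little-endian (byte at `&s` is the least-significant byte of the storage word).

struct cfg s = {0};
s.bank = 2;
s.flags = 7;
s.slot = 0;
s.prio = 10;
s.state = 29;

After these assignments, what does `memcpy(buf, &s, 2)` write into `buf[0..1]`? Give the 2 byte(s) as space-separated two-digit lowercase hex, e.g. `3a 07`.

[0+:2] bank=2 & 0x3 = 0x2; word=0x0002
[2+:4] flags=7 & 0xf = 0x7; word=0x001e
[6+:1] slot=0 & 0x1 = 0x0; word=0x001e
[7+:4] prio=10 & 0xf = 0xa; word=0x051e
[11+:5] state=29 & 0x1f = 0x1d; word=0xed1e
word = 0xed1e → little-endian bytes:
  [0]=0x1e  [1]=0xed

1e ed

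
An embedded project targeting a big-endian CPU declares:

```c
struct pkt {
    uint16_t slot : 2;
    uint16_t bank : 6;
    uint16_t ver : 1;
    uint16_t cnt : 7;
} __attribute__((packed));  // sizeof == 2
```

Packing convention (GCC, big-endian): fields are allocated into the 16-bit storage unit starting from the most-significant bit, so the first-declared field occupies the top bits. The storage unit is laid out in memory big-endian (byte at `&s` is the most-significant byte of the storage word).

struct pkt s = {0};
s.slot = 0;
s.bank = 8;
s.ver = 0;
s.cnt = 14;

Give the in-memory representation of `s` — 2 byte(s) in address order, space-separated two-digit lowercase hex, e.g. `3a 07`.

08 0e

slot:2 = 0 → 0x0 << 14 → word 0x0000
bank:6 = 8 → 0x8 << 8 → word 0x0800
ver:1 = 0 → 0x0 << 7 → word 0x0800
cnt:7 = 14 → 0xe << 0 → word 0x080e
word = 0x080e → big-endian bytes:
  [0]=0x08  [1]=0x0e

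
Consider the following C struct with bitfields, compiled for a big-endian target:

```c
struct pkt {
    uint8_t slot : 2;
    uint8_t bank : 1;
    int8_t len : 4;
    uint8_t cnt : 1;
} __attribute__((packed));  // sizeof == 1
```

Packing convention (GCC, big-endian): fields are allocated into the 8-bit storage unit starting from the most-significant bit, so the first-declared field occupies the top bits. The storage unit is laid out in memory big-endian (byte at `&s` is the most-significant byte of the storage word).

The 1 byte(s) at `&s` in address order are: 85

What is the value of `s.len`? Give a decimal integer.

2

[0]=0x85 (big-endian) → word 0x85
slot [6+:2] = (word>>6) & 0x3 = 2
bank [5+:1] = (word>>5) & 0x1 = 0
len [1+:4] = (word>>1) & 0xf = 2  ←
cnt [0+:1] = (word>>0) & 0x1 = 1
len signed 4b, MSB=0: value = 2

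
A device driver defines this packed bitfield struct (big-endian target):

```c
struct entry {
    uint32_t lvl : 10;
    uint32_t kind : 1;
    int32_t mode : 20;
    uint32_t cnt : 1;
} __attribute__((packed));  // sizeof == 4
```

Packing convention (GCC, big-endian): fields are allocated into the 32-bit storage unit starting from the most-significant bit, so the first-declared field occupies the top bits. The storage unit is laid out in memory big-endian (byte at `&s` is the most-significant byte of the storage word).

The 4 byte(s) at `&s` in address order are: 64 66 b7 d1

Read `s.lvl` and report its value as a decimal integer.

401

[0]=0x64 [1]=0x66 [2]=0xb7 [3]=0xd1 (big-endian) → word 0x6466b7d1
lvl [22+:10] = (word>>22) & 0x3ff = 401  ←
kind [21+:1] = (word>>21) & 0x1 = 1
mode [1+:20] = (word>>1) & 0xfffff = 220136
cnt [0+:1] = (word>>0) & 0x1 = 1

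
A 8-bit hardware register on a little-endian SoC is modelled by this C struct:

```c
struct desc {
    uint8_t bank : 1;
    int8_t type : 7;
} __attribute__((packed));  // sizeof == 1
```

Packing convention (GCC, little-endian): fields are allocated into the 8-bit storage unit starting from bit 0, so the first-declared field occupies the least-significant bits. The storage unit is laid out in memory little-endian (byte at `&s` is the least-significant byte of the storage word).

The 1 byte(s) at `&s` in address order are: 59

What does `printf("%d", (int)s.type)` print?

44

[0]=0x59 (little-endian) → word 0x59
bank:1 @ bit 0 → (0x59>>0)&0x1 = 0x1
type:7 @ bit 1 → (0x59>>1)&0x7f = 0x2c  ←
type signed 7b, MSB=0: value = 44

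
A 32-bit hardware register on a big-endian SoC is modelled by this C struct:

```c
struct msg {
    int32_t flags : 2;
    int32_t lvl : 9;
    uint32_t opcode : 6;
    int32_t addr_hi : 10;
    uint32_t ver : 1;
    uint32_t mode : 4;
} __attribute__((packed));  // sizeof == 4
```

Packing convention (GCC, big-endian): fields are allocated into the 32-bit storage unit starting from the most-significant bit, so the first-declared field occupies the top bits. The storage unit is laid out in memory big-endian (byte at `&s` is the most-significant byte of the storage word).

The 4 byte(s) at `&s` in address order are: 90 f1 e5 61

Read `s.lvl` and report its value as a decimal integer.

135

[0]=0x90 [1]=0xf1 [2]=0xe5 [3]=0x61 (big-endian) → word 0x90f1e561
flags:2 @ bit 30 → (0x90f1e561>>30)&0x3 = 0x2
lvl:9 @ bit 21 → (0x90f1e561>>21)&0x1ff = 0x87  ←
opcode:6 @ bit 15 → (0x90f1e561>>15)&0x3f = 0x23
addr_hi:10 @ bit 5 → (0x90f1e561>>5)&0x3ff = 0x32b
ver:1 @ bit 4 → (0x90f1e561>>4)&0x1 = 0x0
mode:4 @ bit 0 → (0x90f1e561>>0)&0xf = 0x1
lvl signed 9b, MSB=0: value = 135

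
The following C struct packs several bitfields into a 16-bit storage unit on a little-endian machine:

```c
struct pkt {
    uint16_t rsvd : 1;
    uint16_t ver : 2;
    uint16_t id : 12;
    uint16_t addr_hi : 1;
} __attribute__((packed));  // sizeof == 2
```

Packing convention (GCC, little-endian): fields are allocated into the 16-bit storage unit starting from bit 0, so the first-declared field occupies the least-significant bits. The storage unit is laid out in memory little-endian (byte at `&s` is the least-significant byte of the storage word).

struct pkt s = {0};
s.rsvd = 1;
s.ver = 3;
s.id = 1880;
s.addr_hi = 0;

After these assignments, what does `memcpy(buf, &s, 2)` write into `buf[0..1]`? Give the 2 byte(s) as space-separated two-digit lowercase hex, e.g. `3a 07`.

[0+:1] rsvd=1 & 0x1 = 0x1; word=0x0001
[1+:2] ver=3 & 0x3 = 0x3; word=0x0007
[3+:12] id=1880 & 0xfff = 0x758; word=0x3ac7
[15+:1] addr_hi=0 & 0x1 = 0x0; word=0x3ac7
word = 0x3ac7 → little-endian bytes:
  [0]=0xc7  [1]=0x3a

c7 3a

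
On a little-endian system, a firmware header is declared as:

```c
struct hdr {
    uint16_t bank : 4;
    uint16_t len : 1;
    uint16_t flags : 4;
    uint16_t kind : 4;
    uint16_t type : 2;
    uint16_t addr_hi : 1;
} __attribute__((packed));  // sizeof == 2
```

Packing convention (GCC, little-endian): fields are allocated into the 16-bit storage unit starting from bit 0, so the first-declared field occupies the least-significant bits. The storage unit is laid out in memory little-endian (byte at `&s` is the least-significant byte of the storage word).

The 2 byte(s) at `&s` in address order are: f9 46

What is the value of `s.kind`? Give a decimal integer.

[0]=0xf9 [1]=0x46 (little-endian) → word 0x46f9
bank:4 @ bit 0 → (0x46f9>>0)&0xf = 0x9
len:1 @ bit 4 → (0x46f9>>4)&0x1 = 0x1
flags:4 @ bit 5 → (0x46f9>>5)&0xf = 0x7
kind:4 @ bit 9 → (0x46f9>>9)&0xf = 0x3  ←
type:2 @ bit 13 → (0x46f9>>13)&0x3 = 0x2
addr_hi:1 @ bit 15 → (0x46f9>>15)&0x1 = 0x0

3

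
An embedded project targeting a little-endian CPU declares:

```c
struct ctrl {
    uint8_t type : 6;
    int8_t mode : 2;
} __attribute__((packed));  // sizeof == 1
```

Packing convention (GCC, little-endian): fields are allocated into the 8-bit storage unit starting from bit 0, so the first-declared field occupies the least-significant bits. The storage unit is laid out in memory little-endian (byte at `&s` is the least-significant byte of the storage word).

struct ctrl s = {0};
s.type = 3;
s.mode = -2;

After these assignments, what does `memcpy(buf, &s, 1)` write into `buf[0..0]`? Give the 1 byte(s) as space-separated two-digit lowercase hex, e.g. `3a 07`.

83

type (6b) val=3 bits=0x3 at bit 0: 0x03
mode (2b) val=-2 bits=0x2 at bit 6: 0x83
word = 0x83 → little-endian bytes:
  [0]=0x83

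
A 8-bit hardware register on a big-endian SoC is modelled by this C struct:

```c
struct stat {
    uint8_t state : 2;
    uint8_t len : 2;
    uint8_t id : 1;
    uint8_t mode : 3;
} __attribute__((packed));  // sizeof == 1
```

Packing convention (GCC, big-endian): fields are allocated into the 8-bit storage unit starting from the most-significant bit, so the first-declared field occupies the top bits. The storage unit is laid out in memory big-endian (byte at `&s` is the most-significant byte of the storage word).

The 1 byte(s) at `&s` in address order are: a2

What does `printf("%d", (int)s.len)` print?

[0]=0xa2 (big-endian) → word 0xa2
state [6+:2] = (word>>6) & 0x3 = 2
len [4+:2] = (word>>4) & 0x3 = 2  ←
id [3+:1] = (word>>3) & 0x1 = 0
mode [0+:3] = (word>>0) & 0x7 = 2

2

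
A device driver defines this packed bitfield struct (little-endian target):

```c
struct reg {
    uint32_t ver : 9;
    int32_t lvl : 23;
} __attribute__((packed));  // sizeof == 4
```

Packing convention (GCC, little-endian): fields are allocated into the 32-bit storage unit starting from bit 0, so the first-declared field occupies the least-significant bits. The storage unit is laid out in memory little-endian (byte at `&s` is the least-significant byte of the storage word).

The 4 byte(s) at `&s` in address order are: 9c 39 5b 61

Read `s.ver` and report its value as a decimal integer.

[0]=0x9c [1]=0x39 [2]=0x5b [3]=0x61 (little-endian) → word 0x615b399c
ver:9 @ bit 0 → (0x615b399c>>0)&0x1ff = 0x19c  ←
lvl:23 @ bit 9 → (0x615b399c>>9)&0x7fffff = 0x30ad9c

412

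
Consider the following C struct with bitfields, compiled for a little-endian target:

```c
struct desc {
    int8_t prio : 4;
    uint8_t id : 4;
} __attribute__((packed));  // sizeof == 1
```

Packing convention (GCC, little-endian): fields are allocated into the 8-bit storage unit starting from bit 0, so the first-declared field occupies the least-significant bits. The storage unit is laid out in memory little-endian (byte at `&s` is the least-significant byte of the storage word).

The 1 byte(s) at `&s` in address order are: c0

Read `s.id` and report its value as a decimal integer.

12

[0]=0xc0 (little-endian) → word 0xc0
prio [0+:4] = (word>>0) & 0xf = 0
id [4+:4] = (word>>4) & 0xf = 12  ←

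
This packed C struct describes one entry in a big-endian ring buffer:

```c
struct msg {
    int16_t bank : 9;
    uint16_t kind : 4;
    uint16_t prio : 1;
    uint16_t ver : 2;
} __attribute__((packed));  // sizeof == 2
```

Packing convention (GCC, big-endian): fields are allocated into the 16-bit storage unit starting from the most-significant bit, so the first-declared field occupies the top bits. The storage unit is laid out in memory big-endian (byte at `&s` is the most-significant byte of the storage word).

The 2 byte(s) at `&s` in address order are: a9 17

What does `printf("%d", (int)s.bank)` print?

-174

[0]=0xa9 [1]=0x17 (big-endian) → word 0xa917
bank:9 @ bit 7 → (0xa917>>7)&0x1ff = 0x152  ←
kind:4 @ bit 3 → (0xa917>>3)&0xf = 0x2
prio:1 @ bit 2 → (0xa917>>2)&0x1 = 0x1
ver:2 @ bit 0 → (0xa917>>0)&0x3 = 0x3
bank signed 9b, MSB=1: 338 - 512 = -174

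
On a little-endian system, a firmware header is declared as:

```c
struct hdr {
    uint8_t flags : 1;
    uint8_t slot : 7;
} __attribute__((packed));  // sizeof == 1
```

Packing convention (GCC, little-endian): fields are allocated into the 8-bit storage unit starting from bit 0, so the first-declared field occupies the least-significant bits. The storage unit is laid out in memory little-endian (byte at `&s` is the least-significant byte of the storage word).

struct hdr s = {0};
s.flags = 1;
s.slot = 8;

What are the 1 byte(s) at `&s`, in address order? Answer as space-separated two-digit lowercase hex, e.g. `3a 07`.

11

[0+:1] flags=1 & 0x1 = 0x1; word=0x01
[1+:7] slot=8 & 0x7f = 0x8; word=0x11
word = 0x11 → little-endian bytes:
  [0]=0x11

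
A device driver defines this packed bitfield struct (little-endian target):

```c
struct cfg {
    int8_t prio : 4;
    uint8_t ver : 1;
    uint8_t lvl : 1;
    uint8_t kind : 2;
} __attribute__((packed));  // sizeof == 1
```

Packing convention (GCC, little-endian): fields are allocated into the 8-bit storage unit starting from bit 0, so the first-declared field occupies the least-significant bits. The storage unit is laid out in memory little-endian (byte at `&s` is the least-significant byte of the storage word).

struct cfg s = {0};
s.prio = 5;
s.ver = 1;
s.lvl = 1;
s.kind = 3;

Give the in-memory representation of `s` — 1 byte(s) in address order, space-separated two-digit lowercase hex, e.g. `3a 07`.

prio:4 = 5 → 0x5 << 0 → word 0x05
ver:1 = 1 → 0x1 << 4 → word 0x15
lvl:1 = 1 → 0x1 << 5 → word 0x35
kind:2 = 3 → 0x3 << 6 → word 0xf5
word = 0xf5 → little-endian bytes:
  [0]=0xf5

f5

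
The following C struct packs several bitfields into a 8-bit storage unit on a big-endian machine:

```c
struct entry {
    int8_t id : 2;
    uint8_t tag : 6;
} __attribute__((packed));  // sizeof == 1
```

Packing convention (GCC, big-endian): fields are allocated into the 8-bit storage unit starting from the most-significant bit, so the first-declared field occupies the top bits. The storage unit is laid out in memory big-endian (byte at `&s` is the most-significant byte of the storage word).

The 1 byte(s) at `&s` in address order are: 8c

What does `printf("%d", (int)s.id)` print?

[0]=0x8c (big-endian) → word 0x8c
id [6+:2] = (word>>6) & 0x3 = 2  ←
tag [0+:6] = (word>>0) & 0x3f = 12
id signed 2b, MSB=1: 2 - 4 = -2

-2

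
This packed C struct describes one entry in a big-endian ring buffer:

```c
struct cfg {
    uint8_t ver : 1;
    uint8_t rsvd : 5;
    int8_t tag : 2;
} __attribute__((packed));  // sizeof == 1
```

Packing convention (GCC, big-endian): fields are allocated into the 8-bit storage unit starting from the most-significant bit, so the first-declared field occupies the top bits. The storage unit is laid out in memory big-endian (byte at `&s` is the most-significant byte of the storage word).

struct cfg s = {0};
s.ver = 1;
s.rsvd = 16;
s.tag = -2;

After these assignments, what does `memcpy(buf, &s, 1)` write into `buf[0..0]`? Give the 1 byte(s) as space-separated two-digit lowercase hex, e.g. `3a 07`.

c2

ver (1b) val=1 bits=0x1 at bit 7: 0x80
rsvd (5b) val=16 bits=0x10 at bit 2: 0xc0
tag (2b) val=-2 bits=0x2 at bit 0: 0xc2
word = 0xc2 → big-endian bytes:
  [0]=0xc2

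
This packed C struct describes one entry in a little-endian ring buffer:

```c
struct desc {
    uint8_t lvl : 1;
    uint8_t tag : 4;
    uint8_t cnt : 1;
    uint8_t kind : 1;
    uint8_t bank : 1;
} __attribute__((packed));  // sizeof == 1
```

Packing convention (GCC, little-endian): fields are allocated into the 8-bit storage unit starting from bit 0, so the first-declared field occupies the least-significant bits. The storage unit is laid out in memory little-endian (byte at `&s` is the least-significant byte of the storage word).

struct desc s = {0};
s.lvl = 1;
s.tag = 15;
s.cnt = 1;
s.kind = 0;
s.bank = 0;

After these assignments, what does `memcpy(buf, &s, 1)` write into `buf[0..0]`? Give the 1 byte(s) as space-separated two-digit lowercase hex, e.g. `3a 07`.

3f

lvl:1 = 1 → 0x1 << 0 → word 0x01
tag:4 = 15 → 0xf << 1 → word 0x1f
cnt:1 = 1 → 0x1 << 5 → word 0x3f
kind:1 = 0 → 0x0 << 6 → word 0x3f
bank:1 = 0 → 0x0 << 7 → word 0x3f
word = 0x3f → little-endian bytes:
  [0]=0x3f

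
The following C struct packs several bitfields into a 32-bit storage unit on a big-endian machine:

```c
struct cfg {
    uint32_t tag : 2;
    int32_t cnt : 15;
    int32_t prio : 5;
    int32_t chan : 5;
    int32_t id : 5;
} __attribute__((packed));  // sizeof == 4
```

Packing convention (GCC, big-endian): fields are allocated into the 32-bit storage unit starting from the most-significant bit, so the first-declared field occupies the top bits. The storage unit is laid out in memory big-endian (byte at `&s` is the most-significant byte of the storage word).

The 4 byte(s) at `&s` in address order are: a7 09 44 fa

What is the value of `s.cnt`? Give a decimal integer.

[0]=0xa7 [1]=0x09 [2]=0x44 [3]=0xfa (big-endian) → word 0xa70944fa
tag:2 @ bit 30 → (0xa70944fa>>30)&0x3 = 0x2
cnt:15 @ bit 15 → (0xa70944fa>>15)&0x7fff = 0x4e12  ←
prio:5 @ bit 10 → (0xa70944fa>>10)&0x1f = 0x11
chan:5 @ bit 5 → (0xa70944fa>>5)&0x1f = 0x7
id:5 @ bit 0 → (0xa70944fa>>0)&0x1f = 0x1a
cnt signed 15b, MSB=1: 19986 - 32768 = -12782

-12782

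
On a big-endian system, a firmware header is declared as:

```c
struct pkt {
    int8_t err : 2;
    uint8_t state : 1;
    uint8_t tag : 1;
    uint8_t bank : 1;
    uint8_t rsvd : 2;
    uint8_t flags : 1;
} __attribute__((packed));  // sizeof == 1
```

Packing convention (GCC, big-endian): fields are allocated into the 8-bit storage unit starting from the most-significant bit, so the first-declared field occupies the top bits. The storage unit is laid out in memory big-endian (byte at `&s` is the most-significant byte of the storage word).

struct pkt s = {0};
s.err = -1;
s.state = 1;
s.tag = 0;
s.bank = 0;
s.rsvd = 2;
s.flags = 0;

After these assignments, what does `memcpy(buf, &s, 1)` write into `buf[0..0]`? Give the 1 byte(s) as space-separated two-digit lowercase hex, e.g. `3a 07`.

e4

err (2b) val=-1 bits=0x3 at bit 6: 0xc0
state (1b) val=1 bits=0x1 at bit 5: 0xe0
tag (1b) val=0 bits=0x0 at bit 4: 0xe0
bank (1b) val=0 bits=0x0 at bit 3: 0xe0
rsvd (2b) val=2 bits=0x2 at bit 1: 0xe4
flags (1b) val=0 bits=0x0 at bit 0: 0xe4
word = 0xe4 → big-endian bytes:
  [0]=0xe4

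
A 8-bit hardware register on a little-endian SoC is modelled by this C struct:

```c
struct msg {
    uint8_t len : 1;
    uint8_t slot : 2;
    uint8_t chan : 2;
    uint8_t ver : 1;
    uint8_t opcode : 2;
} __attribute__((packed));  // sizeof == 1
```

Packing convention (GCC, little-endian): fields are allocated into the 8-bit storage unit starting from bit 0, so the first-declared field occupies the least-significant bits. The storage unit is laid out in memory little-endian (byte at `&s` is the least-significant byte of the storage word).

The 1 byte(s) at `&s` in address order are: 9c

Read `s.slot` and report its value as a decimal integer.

[0]=0x9c (little-endian) → word 0x9c
len [0+:1] = (word>>0) & 0x1 = 0
slot [1+:2] = (word>>1) & 0x3 = 2  ←
chan [3+:2] = (word>>3) & 0x3 = 3
ver [5+:1] = (word>>5) & 0x1 = 0
opcode [6+:2] = (word>>6) & 0x3 = 2

2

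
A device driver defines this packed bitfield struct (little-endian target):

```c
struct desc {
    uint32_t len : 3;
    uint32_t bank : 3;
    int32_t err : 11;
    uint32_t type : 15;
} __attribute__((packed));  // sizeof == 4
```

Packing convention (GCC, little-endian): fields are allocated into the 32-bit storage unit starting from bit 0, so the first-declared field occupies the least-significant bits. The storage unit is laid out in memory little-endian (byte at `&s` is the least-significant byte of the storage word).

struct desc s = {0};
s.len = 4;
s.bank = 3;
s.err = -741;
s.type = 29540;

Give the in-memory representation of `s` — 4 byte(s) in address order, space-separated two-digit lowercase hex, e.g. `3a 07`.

len:3 = 4 → 0x4 << 0 → word 0x00000004
bank:3 = 3 → 0x3 << 3 → word 0x0000001c
err:11 = -741 → 0x51b << 6 → word 0x000146dc
type:15 = 29540 → 0x7364 << 17 → word 0xe6c946dc
word = 0xe6c946dc → little-endian bytes:
  [0]=0xdc  [1]=0x46  [2]=0xc9  [3]=0xe6

dc 46 c9 e6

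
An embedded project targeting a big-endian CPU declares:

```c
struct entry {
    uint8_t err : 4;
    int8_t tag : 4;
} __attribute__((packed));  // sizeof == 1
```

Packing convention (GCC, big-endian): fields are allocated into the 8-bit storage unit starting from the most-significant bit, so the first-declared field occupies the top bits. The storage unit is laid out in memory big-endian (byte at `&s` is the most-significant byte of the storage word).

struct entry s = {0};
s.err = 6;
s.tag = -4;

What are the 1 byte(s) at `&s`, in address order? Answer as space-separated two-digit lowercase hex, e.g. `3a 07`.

err (4b) val=6 bits=0x6 at bit 4: 0x60
tag (4b) val=-4 bits=0xc at bit 0: 0x6c
word = 0x6c → big-endian bytes:
  [0]=0x6c

6c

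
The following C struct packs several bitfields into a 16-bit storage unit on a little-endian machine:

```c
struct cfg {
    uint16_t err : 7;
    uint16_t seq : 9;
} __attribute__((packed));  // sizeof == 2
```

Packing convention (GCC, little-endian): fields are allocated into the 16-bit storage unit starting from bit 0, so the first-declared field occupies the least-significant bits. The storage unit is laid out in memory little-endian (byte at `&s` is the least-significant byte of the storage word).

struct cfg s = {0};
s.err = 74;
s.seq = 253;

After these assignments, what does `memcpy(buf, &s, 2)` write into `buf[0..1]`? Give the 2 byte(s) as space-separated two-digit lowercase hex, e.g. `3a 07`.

[0+:7] err=74 & 0x7f = 0x4a; word=0x004a
[7+:9] seq=253 & 0x1ff = 0xfd; word=0x7eca
word = 0x7eca → little-endian bytes:
  [0]=0xca  [1]=0x7e

ca 7e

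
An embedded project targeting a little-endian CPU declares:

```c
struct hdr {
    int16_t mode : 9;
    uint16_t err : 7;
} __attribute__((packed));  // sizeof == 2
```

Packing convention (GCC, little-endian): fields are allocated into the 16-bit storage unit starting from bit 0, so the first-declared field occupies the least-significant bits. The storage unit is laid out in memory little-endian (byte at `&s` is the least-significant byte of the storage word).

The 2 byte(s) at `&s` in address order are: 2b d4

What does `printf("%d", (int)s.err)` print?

106

[0]=0x2b [1]=0xd4 (little-endian) → word 0xd42b
mode [0+:9] = (word>>0) & 0x1ff = 43
err [9+:7] = (word>>9) & 0x7f = 106  ←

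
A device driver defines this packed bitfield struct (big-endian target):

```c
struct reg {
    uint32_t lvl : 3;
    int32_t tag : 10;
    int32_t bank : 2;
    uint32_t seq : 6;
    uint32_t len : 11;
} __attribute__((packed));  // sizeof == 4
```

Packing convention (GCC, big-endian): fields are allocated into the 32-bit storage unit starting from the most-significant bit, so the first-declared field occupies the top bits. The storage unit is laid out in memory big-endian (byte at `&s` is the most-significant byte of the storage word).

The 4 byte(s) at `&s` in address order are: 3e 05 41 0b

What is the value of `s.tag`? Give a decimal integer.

[0]=0x3e [1]=0x05 [2]=0x41 [3]=0x0b (big-endian) → word 0x3e05410b
lvl [29+:3] = (word>>29) & 0x7 = 1
tag [19+:10] = (word>>19) & 0x3ff = 960  ←
bank [17+:2] = (word>>17) & 0x3 = 2
seq [11+:6] = (word>>11) & 0x3f = 40
len [0+:11] = (word>>0) & 0x7ff = 267
tag signed 10b, MSB=1: 960 - 1024 = -64

-64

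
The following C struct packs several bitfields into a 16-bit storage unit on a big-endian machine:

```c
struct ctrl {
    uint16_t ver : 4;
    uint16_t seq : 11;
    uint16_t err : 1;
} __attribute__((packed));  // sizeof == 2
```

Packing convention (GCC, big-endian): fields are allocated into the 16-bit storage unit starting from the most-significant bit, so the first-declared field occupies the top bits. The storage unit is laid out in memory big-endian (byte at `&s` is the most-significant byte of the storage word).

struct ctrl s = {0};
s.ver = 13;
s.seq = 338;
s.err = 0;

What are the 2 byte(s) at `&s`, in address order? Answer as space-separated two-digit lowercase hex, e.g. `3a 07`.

d2 a4

ver:4 = 13 → 0xd << 12 → word 0xd000
seq:11 = 338 → 0x152 << 1 → word 0xd2a4
err:1 = 0 → 0x0 << 0 → word 0xd2a4
word = 0xd2a4 → big-endian bytes:
  [0]=0xd2  [1]=0xa4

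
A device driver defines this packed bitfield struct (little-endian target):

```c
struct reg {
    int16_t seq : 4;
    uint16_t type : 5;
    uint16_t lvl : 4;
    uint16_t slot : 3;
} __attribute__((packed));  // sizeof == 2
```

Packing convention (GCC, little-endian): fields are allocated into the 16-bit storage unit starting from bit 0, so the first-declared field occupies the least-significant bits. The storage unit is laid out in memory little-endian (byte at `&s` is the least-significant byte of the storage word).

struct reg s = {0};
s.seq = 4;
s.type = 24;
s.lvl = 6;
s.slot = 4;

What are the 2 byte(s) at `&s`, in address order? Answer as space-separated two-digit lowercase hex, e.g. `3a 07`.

seq (4b) val=4 bits=0x4 at bit 0: 0x0004
type (5b) val=24 bits=0x18 at bit 4: 0x0184
lvl (4b) val=6 bits=0x6 at bit 9: 0x0d84
slot (3b) val=4 bits=0x4 at bit 13: 0x8d84
word = 0x8d84 → little-endian bytes:
  [0]=0x84  [1]=0x8d

84 8d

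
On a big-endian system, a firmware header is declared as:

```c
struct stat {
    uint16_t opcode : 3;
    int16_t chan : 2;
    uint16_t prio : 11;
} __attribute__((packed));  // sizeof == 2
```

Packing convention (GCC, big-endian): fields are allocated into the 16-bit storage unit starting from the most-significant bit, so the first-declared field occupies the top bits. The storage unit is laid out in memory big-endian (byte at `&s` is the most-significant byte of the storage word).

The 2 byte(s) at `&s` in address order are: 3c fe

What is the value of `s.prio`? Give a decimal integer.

[0]=0x3c [1]=0xfe (big-endian) → word 0x3cfe
opcode:3 @ bit 13 → (0x3cfe>>13)&0x7 = 0x1
chan:2 @ bit 11 → (0x3cfe>>11)&0x3 = 0x3
prio:11 @ bit 0 → (0x3cfe>>0)&0x7ff = 0x4fe  ←

1278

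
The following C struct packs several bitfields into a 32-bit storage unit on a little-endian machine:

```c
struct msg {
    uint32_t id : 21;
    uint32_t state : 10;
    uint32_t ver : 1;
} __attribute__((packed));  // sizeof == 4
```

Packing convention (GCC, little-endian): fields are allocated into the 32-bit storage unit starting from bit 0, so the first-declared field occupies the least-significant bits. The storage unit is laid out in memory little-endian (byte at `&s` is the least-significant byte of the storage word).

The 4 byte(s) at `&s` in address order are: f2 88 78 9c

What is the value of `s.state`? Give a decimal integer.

227

[0]=0xf2 [1]=0x88 [2]=0x78 [3]=0x9c (little-endian) → word 0x9c7888f2
id [0+:21] = (word>>0) & 0x1fffff = 1607922
state [21+:10] = (word>>21) & 0x3ff = 227  ←
ver [31+:1] = (word>>31) & 0x1 = 1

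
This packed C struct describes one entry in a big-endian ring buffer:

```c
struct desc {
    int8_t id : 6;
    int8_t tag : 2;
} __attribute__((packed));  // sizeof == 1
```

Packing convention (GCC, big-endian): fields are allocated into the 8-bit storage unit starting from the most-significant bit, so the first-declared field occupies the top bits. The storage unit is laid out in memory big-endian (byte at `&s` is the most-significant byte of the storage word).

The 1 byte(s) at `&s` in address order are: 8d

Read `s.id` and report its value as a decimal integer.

-29

[0]=0x8d (big-endian) → word 0x8d
id [2+:6] = (word>>2) & 0x3f = 35  ←
tag [0+:2] = (word>>0) & 0x3 = 1
id signed 6b, MSB=1: 35 - 64 = -29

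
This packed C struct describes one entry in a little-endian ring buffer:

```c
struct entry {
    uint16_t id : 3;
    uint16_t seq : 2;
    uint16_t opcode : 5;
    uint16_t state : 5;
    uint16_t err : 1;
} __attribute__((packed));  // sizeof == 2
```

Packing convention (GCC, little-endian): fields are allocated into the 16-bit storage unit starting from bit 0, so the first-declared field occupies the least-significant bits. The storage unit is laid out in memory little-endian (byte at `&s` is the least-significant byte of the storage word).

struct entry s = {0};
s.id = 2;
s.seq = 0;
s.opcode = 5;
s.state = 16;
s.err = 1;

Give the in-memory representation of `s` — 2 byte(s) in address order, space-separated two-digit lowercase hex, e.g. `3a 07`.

a2 c0

[0+:3] id=2 & 0x7 = 0x2; word=0x0002
[3+:2] seq=0 & 0x3 = 0x0; word=0x0002
[5+:5] opcode=5 & 0x1f = 0x5; word=0x00a2
[10+:5] state=16 & 0x1f = 0x10; word=0x40a2
[15+:1] err=1 & 0x1 = 0x1; word=0xc0a2
word = 0xc0a2 → little-endian bytes:
  [0]=0xa2  [1]=0xc0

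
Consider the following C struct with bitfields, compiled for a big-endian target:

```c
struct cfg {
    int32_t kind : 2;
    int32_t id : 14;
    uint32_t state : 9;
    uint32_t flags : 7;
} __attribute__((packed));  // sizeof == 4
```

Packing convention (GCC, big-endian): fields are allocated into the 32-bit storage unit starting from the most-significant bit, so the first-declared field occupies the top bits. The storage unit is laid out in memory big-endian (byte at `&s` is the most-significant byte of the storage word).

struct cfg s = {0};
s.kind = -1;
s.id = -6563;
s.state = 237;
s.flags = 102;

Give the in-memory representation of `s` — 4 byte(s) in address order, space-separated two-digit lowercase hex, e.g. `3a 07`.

e6 5d 76 e6

[30+:2] kind=-1 & 0x3 = 0x3; word=0xc0000000
[16+:14] id=-6563 & 0x3fff = 0x265d; word=0xe65d0000
[7+:9] state=237 & 0x1ff = 0xed; word=0xe65d7680
[0+:7] flags=102 & 0x7f = 0x66; word=0xe65d76e6
word = 0xe65d76e6 → big-endian bytes:
  [0]=0xe6  [1]=0x5d  [2]=0x76  [3]=0xe6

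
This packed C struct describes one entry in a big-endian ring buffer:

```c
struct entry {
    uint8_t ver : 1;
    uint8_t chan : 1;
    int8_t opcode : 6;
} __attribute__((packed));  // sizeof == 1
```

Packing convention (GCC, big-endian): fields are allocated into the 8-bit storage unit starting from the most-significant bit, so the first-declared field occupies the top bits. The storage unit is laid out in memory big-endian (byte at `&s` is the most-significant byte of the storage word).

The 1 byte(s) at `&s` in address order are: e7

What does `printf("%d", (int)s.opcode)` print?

-25

[0]=0xe7 (big-endian) → word 0xe7
ver [7+:1] = (word>>7) & 0x1 = 1
chan [6+:1] = (word>>6) & 0x1 = 1
opcode [0+:6] = (word>>0) & 0x3f = 39  ←
opcode signed 6b, MSB=1: 39 - 64 = -25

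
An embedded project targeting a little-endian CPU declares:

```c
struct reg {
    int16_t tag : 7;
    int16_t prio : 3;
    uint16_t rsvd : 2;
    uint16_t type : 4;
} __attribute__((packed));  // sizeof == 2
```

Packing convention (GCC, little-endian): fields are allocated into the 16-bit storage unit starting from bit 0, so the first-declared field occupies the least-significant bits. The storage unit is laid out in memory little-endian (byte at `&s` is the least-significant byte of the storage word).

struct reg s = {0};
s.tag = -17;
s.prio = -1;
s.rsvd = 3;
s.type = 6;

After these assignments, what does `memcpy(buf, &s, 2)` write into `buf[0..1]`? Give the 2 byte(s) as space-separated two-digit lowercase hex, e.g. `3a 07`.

tag (7b) val=-17 bits=0x6f at bit 0: 0x006f
prio (3b) val=-1 bits=0x7 at bit 7: 0x03ef
rsvd (2b) val=3 bits=0x3 at bit 10: 0x0fef
type (4b) val=6 bits=0x6 at bit 12: 0x6fef
word = 0x6fef → little-endian bytes:
  [0]=0xef  [1]=0x6f

ef 6f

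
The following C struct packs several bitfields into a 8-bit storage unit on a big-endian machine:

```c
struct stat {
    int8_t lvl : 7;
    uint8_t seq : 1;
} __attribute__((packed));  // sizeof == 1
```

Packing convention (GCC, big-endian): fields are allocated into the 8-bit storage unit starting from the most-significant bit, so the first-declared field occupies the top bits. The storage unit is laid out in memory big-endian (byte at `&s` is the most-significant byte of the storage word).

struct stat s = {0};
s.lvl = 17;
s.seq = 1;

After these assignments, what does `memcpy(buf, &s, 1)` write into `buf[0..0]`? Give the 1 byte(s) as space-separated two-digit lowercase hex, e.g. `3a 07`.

lvl:7 = 17 → 0x11 << 1 → word 0x22
seq:1 = 1 → 0x1 << 0 → word 0x23
word = 0x23 → big-endian bytes:
  [0]=0x23

23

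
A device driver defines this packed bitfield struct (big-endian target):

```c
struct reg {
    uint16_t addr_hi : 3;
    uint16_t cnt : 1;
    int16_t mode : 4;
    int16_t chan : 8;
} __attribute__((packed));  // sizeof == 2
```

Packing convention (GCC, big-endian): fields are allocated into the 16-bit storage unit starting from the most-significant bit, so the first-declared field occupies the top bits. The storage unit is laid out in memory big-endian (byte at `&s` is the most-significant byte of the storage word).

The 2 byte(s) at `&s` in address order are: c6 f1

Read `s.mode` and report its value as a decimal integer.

[0]=0xc6 [1]=0xf1 (big-endian) → word 0xc6f1
addr_hi [13+:3] = (word>>13) & 0x7 = 6
cnt [12+:1] = (word>>12) & 0x1 = 0
mode [8+:4] = (word>>8) & 0xf = 6  ←
chan [0+:8] = (word>>0) & 0xff = 241
mode signed 4b, MSB=0: value = 6

6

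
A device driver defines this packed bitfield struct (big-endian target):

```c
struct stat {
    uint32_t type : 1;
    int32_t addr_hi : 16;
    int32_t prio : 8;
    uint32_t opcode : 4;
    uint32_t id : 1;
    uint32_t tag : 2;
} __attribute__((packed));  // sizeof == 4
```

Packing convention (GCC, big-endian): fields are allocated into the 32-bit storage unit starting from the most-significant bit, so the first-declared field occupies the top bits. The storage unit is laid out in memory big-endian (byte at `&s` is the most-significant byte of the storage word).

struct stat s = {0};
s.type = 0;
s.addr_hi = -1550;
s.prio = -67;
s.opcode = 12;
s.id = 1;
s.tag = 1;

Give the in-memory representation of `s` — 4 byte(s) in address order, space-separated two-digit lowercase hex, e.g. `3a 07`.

type:1 = 0 → 0x0 << 31 → word 0x00000000
addr_hi:16 = -1550 → 0xf9f2 << 15 → word 0x7cf90000
prio:8 = -67 → 0xbd << 7 → word 0x7cf95e80
opcode:4 = 12 → 0xc << 3 → word 0x7cf95ee0
id:1 = 1 → 0x1 << 2 → word 0x7cf95ee4
tag:2 = 1 → 0x1 << 0 → word 0x7cf95ee5
word = 0x7cf95ee5 → big-endian bytes:
  [0]=0x7c  [1]=0xf9  [2]=0x5e  [3]=0xe5

7c f9 5e e5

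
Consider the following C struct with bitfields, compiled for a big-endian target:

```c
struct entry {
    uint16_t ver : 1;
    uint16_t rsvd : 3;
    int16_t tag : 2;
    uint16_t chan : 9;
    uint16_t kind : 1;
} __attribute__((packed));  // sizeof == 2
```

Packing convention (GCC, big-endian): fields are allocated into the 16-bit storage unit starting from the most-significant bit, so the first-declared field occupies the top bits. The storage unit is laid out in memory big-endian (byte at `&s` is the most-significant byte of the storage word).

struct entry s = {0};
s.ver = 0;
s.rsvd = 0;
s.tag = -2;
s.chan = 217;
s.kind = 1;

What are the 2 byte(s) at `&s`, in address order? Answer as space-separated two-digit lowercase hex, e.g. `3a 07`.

09 b3

ver (1b) val=0 bits=0x0 at bit 15: 0x0000
rsvd (3b) val=0 bits=0x0 at bit 12: 0x0000
tag (2b) val=-2 bits=0x2 at bit 10: 0x0800
chan (9b) val=217 bits=0xd9 at bit 1: 0x09b2
kind (1b) val=1 bits=0x1 at bit 0: 0x09b3
word = 0x09b3 → big-endian bytes:
  [0]=0x09  [1]=0xb3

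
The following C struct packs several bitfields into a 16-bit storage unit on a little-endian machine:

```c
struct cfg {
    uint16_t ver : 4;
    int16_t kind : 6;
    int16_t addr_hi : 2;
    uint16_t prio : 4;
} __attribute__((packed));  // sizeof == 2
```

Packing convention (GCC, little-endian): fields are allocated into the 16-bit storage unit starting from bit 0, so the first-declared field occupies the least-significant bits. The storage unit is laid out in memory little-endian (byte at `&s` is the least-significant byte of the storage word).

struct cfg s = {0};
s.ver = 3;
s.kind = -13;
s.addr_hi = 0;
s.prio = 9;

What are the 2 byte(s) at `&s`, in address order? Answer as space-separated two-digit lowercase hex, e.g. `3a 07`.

ver:4 = 3 → 0x3 << 0 → word 0x0003
kind:6 = -13 → 0x33 << 4 → word 0x0333
addr_hi:2 = 0 → 0x0 << 10 → word 0x0333
prio:4 = 9 → 0x9 << 12 → word 0x9333
word = 0x9333 → little-endian bytes:
  [0]=0x33  [1]=0x93

33 93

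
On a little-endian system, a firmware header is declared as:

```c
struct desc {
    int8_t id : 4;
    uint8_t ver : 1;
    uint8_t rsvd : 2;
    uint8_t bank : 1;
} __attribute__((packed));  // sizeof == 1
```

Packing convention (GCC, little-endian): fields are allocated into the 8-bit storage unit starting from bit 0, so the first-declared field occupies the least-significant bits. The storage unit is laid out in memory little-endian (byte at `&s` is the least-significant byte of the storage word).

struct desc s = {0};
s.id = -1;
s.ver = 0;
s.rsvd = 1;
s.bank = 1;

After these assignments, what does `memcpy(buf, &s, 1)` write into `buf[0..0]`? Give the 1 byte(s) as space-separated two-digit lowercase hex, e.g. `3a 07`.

id:4 = -1 → 0xf << 0 → word 0x0f
ver:1 = 0 → 0x0 << 4 → word 0x0f
rsvd:2 = 1 → 0x1 << 5 → word 0x2f
bank:1 = 1 → 0x1 << 7 → word 0xaf
word = 0xaf → little-endian bytes:
  [0]=0xaf

af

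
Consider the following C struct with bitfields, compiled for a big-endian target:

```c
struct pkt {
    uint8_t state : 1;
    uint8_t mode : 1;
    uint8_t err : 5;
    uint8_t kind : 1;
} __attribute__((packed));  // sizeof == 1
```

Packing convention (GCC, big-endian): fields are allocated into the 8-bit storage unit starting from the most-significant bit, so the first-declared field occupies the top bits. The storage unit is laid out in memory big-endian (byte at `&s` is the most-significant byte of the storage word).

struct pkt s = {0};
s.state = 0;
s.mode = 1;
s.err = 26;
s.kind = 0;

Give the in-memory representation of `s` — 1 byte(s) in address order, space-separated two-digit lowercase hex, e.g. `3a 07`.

74

state:1 = 0 → 0x0 << 7 → word 0x00
mode:1 = 1 → 0x1 << 6 → word 0x40
err:5 = 26 → 0x1a << 1 → word 0x74
kind:1 = 0 → 0x0 << 0 → word 0x74
word = 0x74 → big-endian bytes:
  [0]=0x74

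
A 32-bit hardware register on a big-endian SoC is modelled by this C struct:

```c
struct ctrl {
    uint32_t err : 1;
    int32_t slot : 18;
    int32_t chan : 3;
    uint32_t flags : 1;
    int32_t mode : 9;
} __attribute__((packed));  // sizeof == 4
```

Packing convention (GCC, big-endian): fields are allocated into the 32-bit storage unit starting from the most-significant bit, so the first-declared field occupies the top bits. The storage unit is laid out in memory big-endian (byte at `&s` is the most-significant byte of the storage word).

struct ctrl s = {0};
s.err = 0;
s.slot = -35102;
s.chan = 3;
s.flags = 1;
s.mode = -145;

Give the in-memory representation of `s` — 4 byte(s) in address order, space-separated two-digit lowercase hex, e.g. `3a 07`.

err:1 = 0 → 0x0 << 31 → word 0x00000000
slot:18 = -35102 → 0x376e2 << 13 → word 0x6edc4000
chan:3 = 3 → 0x3 << 10 → word 0x6edc4c00
flags:1 = 1 → 0x1 << 9 → word 0x6edc4e00
mode:9 = -145 → 0x16f << 0 → word 0x6edc4f6f
word = 0x6edc4f6f → big-endian bytes:
  [0]=0x6e  [1]=0xdc  [2]=0x4f  [3]=0x6f

6e dc 4f 6f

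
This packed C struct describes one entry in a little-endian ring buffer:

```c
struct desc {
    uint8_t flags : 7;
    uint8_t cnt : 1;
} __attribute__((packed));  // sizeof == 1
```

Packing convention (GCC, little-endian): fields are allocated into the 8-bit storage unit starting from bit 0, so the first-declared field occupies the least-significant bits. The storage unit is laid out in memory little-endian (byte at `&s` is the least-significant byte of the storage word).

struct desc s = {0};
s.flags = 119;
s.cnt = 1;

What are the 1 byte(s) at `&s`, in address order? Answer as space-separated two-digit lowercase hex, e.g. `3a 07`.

flags:7 = 119 → 0x77 << 0 → word 0x77
cnt:1 = 1 → 0x1 << 7 → word 0xf7
word = 0xf7 → little-endian bytes:
  [0]=0xf7

f7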